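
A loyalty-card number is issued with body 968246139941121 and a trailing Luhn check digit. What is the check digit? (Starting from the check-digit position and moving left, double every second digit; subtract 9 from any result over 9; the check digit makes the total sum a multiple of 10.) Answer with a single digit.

Partial digits right→left: 1 2 1 1 4 9 9 3 1 6 4 2 8 6 9
Double every second digit counting from the check-digit position (so the 1st, 3rd, 5th, ... of the partial from the right).
  doubled (with −9 where >9): 2 2 8 9 2 8 7 9 → sum 47
  kept as-is: 2 1 9 3 6 2 6 → sum 29
Total = 47 + 29 = 76.
Check digit = (10 − (76 mod 10)) mod 10 = 4.

4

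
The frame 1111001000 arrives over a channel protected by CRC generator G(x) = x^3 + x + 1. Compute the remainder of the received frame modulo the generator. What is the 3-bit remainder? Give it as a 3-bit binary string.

001

Modulo-2 division of 1111001000 by 1011:
  pos 0: 1111 XOR 1011 = 0100
  pos 1: 1000 XOR 1011 = 0011
  pos 3: 1101 XOR 1011 = 0110
  pos 4: 1100 XOR 1011 = 0111
  pos 5: 1110 XOR 1011 = 0101
  pos 6: 1010 XOR 1011 = 0001
Remainder = 001 (nonzero — an error is detected).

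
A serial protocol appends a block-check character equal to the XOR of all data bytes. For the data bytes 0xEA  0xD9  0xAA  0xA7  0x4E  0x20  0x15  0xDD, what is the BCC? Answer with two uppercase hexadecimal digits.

98

XOR the bytes together:
  start with 0xEA
  0xEA ⊕ 0xD9 = 0x33
  0x33 ⊕ 0xAA = 0x99
  0x99 ⊕ 0xA7 = 0x3E
  0x3E ⊕ 0x4E = 0x70
  0x70 ⊕ 0x20 = 0x50
  0x50 ⊕ 0x15 = 0x45
  0x45 ⊕ 0xDD = 0x98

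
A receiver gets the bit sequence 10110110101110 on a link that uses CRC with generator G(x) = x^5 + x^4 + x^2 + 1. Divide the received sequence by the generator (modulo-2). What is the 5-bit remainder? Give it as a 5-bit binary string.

Modulo-2 division of 10110110101110 by 110101:
  pos 0: 101101 XOR 110101 = 011000
  pos 1: 110001 XOR 110101 = 000100
  pos 4: 100010 XOR 110101 = 010111
  pos 5: 101111 XOR 110101 = 011010
  pos 6: 110101 XOR 110101 = 000000
Remainder = 00010 (nonzero — an error is detected).

00010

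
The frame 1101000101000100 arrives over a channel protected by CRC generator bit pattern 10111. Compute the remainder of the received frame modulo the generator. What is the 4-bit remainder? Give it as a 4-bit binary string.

0000

Modulo-2 division of 1101000101000100 by 10111:
  pos 0: 11010 XOR 10111 = 01101
  pos 1: 11010 XOR 10111 = 01101
  pos 2: 11010 XOR 10111 = 01101
  pos 3: 11011 XOR 10111 = 01100
  pos 4: 11000 XOR 10111 = 01111
  pos 5: 11111 XOR 10111 = 01000
  pos 6: 10000 XOR 10111 = 00111
  pos 8: 11100 XOR 10111 = 01011
  pos 9: 10111 XOR 10111 = 00000
Remainder = 0000 (zero — the frame passes the CRC check).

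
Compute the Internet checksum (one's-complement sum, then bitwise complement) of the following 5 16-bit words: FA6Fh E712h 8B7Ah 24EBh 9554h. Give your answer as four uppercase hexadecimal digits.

One's-complement addition (fold any carry out of bit 15 back into bit 0):
  0xFA6F + 0xE712 = 0x1E181 → wrap carry → 0xE182
  0xE182 + 0x8B7A = 0x16CFC → wrap carry → 0x6CFD
  0x6CFD + 0x24EB = 0x091E8
  0x91E8 + 0x9554 = 0x1273C → wrap carry → 0x273D
One's-complement sum = 0x273D.
Checksum = ~0x273D & 0xFFFF = 0xD8C2.

D8C2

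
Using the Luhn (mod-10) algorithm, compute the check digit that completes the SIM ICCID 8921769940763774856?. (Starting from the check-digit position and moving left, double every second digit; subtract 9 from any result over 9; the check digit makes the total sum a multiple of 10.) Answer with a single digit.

Partial digits right→left: 6 5 8 4 7 7 3 6 7 0 4 9 9 6 7 1 2 9 8
Double every second digit counting from the check-digit position (so the 1st, 3rd, 5th, ... of the partial from the right).
  doubled (with −9 where >9): 3 7 5 6 5 8 9 5 4 7 → sum 59
  kept as-is: 5 4 7 6 0 9 6 1 9 → sum 47
Total = 59 + 47 = 106.
Check digit = (10 − (106 mod 10)) mod 10 = 4.

4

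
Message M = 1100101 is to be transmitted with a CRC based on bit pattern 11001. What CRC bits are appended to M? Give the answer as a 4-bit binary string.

1001

Append 4 zeros: 11001010000. Divide by 11001 (XOR where the leading bit is 1):
  pos 0: 11001 XOR 11001 = 00000
  pos 6: 10000 XOR 11001 = 01001
Remainder (last 4 bits) = 1001. This is the CRC / FCS.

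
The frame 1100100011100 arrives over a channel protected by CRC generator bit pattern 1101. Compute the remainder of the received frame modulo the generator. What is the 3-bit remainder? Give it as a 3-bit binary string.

000

Modulo-2 division of 1100100011100 by 1101:
  pos 0: 1100 XOR 1101 = 0001
  pos 3: 1100 XOR 1101 = 0001
  pos 6: 1011 XOR 1101 = 0110
  pos 7: 1101 XOR 1101 = 0000
Remainder = 000 (zero — the frame passes the CRC check).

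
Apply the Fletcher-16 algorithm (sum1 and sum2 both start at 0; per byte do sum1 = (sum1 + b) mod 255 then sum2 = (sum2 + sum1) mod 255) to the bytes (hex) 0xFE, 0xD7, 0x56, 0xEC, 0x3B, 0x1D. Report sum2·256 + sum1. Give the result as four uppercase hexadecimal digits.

Running sums (mod 255):
  after byte 0 (0xFE): sum1=254, sum2=254
  after byte 1 (0xD7): sum1=214, sum2=213
  after byte 2 (0x56): sum1=45, sum2=3
  after byte 3 (0xEC): sum1=26, sum2=29
  after byte 4 (0x3B): sum1=85, sum2=114
  after byte 5 (0x1D): sum1=114, sum2=228
Checksum = sum2·256 + sum1 = 228·256 + 114 = 58482 = 0xE472.

E472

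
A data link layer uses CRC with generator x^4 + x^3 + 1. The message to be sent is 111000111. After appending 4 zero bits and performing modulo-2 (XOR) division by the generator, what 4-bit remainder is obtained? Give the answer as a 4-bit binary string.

Append 4 zeros: 1110001110000. Divide by 11001 (XOR where the leading bit is 1):
  pos 0: 11100 XOR 11001 = 00101
  pos 2: 10101 XOR 11001 = 01100
  pos 3: 11001 XOR 11001 = 00000
  pos 8: 10000 XOR 11001 = 01001
Remainder (last 4 bits) = 1001. This is the CRC / FCS.

1001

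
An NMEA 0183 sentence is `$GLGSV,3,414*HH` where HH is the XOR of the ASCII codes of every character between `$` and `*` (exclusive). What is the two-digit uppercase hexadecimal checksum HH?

XOR the ASCII codes of the payload characters:
  'G' = 0x47 → acc = 0x47
  'L' = 0x4C → acc = 0x0B
  'G' = 0x47 → acc = 0x4C
  'S' = 0x53 → acc = 0x1F
  'V' = 0x56 → acc = 0x49
  ',' = 0x2C → acc = 0x65
  '3' = 0x33 → acc = 0x56
  ',' = 0x2C → acc = 0x7A
  '4' = 0x34 → acc = 0x4E
  '1' = 0x31 → acc = 0x7F
  '4' = 0x34 → acc = 0x4B
Checksum = 0x4B.

4B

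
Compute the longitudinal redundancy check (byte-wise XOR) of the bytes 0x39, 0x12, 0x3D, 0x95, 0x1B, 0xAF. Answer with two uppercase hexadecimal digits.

37

XOR the bytes together:
  start with 0x39
  0x39 ⊕ 0x12 = 0x2B
  0x2B ⊕ 0x3D = 0x16
  0x16 ⊕ 0x95 = 0x83
  0x83 ⊕ 0x1B = 0x98
  0x98 ⊕ 0xAF = 0x37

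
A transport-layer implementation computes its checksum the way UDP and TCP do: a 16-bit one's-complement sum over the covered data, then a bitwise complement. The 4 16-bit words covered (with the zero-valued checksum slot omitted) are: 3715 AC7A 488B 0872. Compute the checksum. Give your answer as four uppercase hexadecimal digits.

One's-complement addition (fold any carry out of bit 15 back into bit 0):
  0x3715 + 0xAC7A = 0x0E38F
  0xE38F + 0x488B = 0x12C1A → wrap carry → 0x2C1B
  0x2C1B + 0x0872 = 0x0348D
One's-complement sum = 0x348D.
Checksum = ~0x348D & 0xFFFF = 0xCB72.

CB72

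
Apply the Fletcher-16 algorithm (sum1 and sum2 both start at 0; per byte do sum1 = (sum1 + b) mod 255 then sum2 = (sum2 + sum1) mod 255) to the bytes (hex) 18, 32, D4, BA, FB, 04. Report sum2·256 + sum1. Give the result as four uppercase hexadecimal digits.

Running sums (mod 255):
  after byte 0 (18): sum1=24, sum2=24
  after byte 1 (32): sum1=74, sum2=98
  after byte 2 (D4): sum1=31, sum2=129
  after byte 3 (BA): sum1=217, sum2=91
  after byte 4 (FB): sum1=213, sum2=49
  after byte 5 (04): sum1=217, sum2=11
Checksum = sum2·256 + sum1 = 11·256 + 217 = 3033 = 0x0BD9.

0BD9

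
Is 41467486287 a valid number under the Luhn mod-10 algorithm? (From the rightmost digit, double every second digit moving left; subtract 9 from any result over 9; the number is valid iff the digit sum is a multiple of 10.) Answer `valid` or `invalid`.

From the right, keep odd positions and double even positions (subtract 9 from any doubled value over 9):
  doubled (positions 2,4,...): 7 3 8 3 2 → sum 23
  kept (positions 1,3,...): 7 2 8 7 4 4 → sum 32
Total = 55.
55 mod 10 = 5, so the number is invalid.

invalid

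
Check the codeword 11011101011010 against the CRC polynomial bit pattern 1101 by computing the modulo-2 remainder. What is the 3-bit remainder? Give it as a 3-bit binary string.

Modulo-2 division of 11011101011010 by 1101:
  pos 0: 1101 XOR 1101 = 0000
  pos 4: 1101 XOR 1101 = 0000
  pos 9: 1101 XOR 1101 = 0000
Remainder = 000 (zero — the frame passes the CRC check).

000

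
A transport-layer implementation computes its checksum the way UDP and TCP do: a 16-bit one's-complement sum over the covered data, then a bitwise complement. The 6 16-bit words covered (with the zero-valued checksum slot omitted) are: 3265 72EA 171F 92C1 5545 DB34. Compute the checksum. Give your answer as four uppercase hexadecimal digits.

One's-complement addition (fold any carry out of bit 15 back into bit 0):
  0x3265 + 0x72EA = 0x0A54F
  0xA54F + 0x171F = 0x0BC6E
  0xBC6E + 0x92C1 = 0x14F2F → wrap carry → 0x4F30
  0x4F30 + 0x5545 = 0x0A475
  0xA475 + 0xDB34 = 0x17FA9 → wrap carry → 0x7FAA
One's-complement sum = 0x7FAA.
Checksum = ~0x7FAA & 0xFFFF = 0x8055.

8055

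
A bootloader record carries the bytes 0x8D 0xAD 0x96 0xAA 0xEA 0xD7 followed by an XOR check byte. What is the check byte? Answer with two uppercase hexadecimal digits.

21

XOR the bytes together:
  start with 0x8D
  0x8D ⊕ 0xAD = 0x20
  0x20 ⊕ 0x96 = 0xB6
  0xB6 ⊕ 0xAA = 0x1C
  0x1C ⊕ 0xEA = 0xF6
  0xF6 ⊕ 0xD7 = 0x21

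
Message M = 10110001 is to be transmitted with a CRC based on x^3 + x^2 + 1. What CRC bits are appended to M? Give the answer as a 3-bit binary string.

Append 3 zeros: 10110001000. Divide by 1101 (XOR where the leading bit is 1):
  pos 0: 1011 XOR 1101 = 0110
  pos 1: 1100 XOR 1101 = 0001
  pos 4: 1001 XOR 1101 = 0100
  pos 5: 1000 XOR 1101 = 0101
  pos 6: 1010 XOR 1101 = 0111
  pos 7: 1110 XOR 1101 = 0011
Remainder (last 3 bits) = 011. This is the CRC / FCS.

011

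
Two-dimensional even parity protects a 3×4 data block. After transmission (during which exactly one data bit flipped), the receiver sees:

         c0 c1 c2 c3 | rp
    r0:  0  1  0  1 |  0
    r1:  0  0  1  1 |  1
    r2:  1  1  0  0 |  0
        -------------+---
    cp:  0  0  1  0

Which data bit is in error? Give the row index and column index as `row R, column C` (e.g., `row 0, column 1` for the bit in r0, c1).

row 1, column 0

Recompute each row's even parity and compare to rp:
  r0: data parity 0, sent rp 0 → ok
  r1: data parity 0, sent rp 1 → mismatch
  r2: data parity 0, sent rp 0 → ok
Recompute each column's even parity and compare to cp:
  c0: data parity 1, sent cp 0 → mismatch
  c1: data parity 0, sent cp 0 → ok
  c2: data parity 1, sent cp 1 → ok
  c3: data parity 0, sent cp 0 → ok
Exactly one row (r1) and one column (c0) fail → the flipped bit is at their intersection.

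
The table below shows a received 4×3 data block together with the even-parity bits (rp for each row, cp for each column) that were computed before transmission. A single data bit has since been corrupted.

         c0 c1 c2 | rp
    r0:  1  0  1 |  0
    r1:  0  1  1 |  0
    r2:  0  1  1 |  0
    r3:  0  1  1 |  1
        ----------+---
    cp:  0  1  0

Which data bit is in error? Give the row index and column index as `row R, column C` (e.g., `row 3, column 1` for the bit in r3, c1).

Recompute each row's even parity and compare to rp:
  r0: data parity 0, sent rp 0 → ok
  r1: data parity 0, sent rp 0 → ok
  r2: data parity 0, sent rp 0 → ok
  r3: data parity 0, sent rp 1 → mismatch
Recompute each column's even parity and compare to cp:
  c0: data parity 1, sent cp 0 → mismatch
  c1: data parity 1, sent cp 1 → ok
  c2: data parity 0, sent cp 0 → ok
Exactly one row (r3) and one column (c0) fail → the flipped bit is at their intersection.

row 3, column 0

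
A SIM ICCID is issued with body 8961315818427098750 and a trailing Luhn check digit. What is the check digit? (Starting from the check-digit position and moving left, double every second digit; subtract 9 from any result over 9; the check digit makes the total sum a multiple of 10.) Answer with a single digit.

Partial digits right→left: 0 5 7 8 9 0 7 2 4 8 1 8 5 1 3 1 6 9 8
Double every second digit counting from the check-digit position (so the 1st, 3rd, 5th, ... of the partial from the right).
  doubled (with −9 where >9): 0 5 9 5 8 2 1 6 3 7 → sum 46
  kept as-is: 5 8 0 2 8 8 1 1 9 → sum 42
Total = 46 + 42 = 88.
Check digit = (10 − (88 mod 10)) mod 10 = 2.

2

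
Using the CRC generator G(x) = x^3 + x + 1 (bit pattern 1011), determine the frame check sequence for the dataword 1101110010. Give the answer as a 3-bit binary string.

Append 3 zeros: 1101110010000. Divide by 1011 (XOR where the leading bit is 1):
  pos 0: 1101 XOR 1011 = 0110
  pos 1: 1101 XOR 1011 = 0110
  pos 2: 1101 XOR 1011 = 0110
  pos 3: 1100 XOR 1011 = 0111
  pos 4: 1110 XOR 1011 = 0101
  pos 5: 1011 XOR 1011 = 0000
Remainder (last 3 bits) = 000. This is the CRC / FCS.

000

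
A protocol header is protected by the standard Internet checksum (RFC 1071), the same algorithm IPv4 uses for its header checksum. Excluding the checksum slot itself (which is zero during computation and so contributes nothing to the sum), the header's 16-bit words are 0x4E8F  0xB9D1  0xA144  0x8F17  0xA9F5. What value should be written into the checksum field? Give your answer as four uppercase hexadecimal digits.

1D4D

One's-complement addition (fold any carry out of bit 15 back into bit 0):
  0x4E8F + 0xB9D1 = 0x10860 → wrap carry → 0x0861
  0x0861 + 0xA144 = 0x0A9A5
  0xA9A5 + 0x8F17 = 0x138BC → wrap carry → 0x38BD
  0x38BD + 0xA9F5 = 0x0E2B2
One's-complement sum = 0xE2B2.
Checksum = ~0xE2B2 & 0xFFFF = 0x1D4D.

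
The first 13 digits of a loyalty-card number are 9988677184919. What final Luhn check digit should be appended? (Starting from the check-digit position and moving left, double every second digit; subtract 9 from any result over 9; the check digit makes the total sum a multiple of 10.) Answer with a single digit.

1

Partial digits right→left: 9 1 9 4 8 1 7 7 6 8 8 9 9
Double every second digit counting from the check-digit position (so the 1st, 3rd, 5th, ... of the partial from the right).
  doubled (with −9 where >9): 9 9 7 5 3 7 9 → sum 49
  kept as-is: 1 4 1 7 8 9 → sum 30
Total = 49 + 30 = 79.
Check digit = (10 − (79 mod 10)) mod 10 = 1.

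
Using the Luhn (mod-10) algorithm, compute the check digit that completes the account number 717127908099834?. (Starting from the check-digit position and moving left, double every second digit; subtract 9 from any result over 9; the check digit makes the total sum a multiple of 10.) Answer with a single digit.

Partial digits right→left: 4 3 8 9 9 0 8 0 9 7 2 1 7 1 7
Double every second digit counting from the check-digit position (so the 1st, 3rd, 5th, ... of the partial from the right).
  doubled (with −9 where >9): 8 7 9 7 9 4 5 5 → sum 54
  kept as-is: 3 9 0 0 7 1 1 → sum 21
Total = 54 + 21 = 75.
Check digit = (10 − (75 mod 10)) mod 10 = 5.

5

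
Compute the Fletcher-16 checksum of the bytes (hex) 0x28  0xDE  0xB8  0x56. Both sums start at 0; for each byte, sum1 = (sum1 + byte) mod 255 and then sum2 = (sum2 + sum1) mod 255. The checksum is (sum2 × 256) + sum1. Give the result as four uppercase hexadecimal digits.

0516

Running sums (mod 255):
  after byte 0 (0x28): sum1=40, sum2=40
  after byte 1 (0xDE): sum1=7, sum2=47
  after byte 2 (0xB8): sum1=191, sum2=238
  after byte 3 (0x56): sum1=22, sum2=5
Checksum = sum2·256 + sum1 = 5·256 + 22 = 1302 = 0x0516.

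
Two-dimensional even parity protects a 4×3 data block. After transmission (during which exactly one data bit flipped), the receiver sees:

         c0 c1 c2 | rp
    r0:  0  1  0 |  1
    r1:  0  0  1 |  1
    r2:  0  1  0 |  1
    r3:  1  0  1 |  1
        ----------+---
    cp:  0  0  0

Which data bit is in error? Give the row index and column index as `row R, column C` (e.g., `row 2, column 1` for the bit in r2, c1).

Recompute each row's even parity and compare to rp:
  r0: data parity 1, sent rp 1 → ok
  r1: data parity 1, sent rp 1 → ok
  r2: data parity 1, sent rp 1 → ok
  r3: data parity 0, sent rp 1 → mismatch
Recompute each column's even parity and compare to cp:
  c0: data parity 1, sent cp 0 → mismatch
  c1: data parity 0, sent cp 0 → ok
  c2: data parity 0, sent cp 0 → ok
Exactly one row (r3) and one column (c0) fail → the flipped bit is at their intersection.

row 3, column 0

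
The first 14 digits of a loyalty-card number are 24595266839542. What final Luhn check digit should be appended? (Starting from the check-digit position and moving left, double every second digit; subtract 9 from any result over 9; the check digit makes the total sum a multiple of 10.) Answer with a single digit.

6

Partial digits right→left: 2 4 5 9 3 8 6 6 2 5 9 5 4 2
Double every second digit counting from the check-digit position (so the 1st, 3rd, 5th, ... of the partial from the right).
  doubled (with −9 where >9): 4 1 6 3 4 9 8 → sum 35
  kept as-is: 4 9 8 6 5 5 2 → sum 39
Total = 35 + 39 = 74.
Check digit = (10 − (74 mod 10)) mod 10 = 6.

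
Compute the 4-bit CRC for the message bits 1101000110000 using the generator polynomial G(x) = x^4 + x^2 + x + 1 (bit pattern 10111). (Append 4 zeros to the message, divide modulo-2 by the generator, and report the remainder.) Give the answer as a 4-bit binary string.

1011

Append 4 zeros: 11010001100000000. Divide by 10111 (XOR where the leading bit is 1):
  pos 0: 11010 XOR 10111 = 01101
  pos 1: 11010 XOR 10111 = 01101
  pos 2: 11010 XOR 10111 = 01101
  pos 3: 11011 XOR 10111 = 01100
  pos 4: 11001 XOR 10111 = 01110
  pos 5: 11100 XOR 10111 = 01011
  pos 6: 10110 XOR 10111 = 00001
  pos 10: 10000 XOR 10111 = 00111
  pos 12: 11100 XOR 10111 = 01011
Remainder (last 4 bits) = 1011. This is the CRC / FCS.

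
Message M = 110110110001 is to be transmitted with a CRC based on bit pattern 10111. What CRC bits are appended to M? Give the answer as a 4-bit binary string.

Append 4 zeros: 1101101100010000. Divide by 10111 (XOR where the leading bit is 1):
  pos 0: 11011 XOR 10111 = 01100
  pos 1: 11000 XOR 10111 = 01111
  pos 2: 11111 XOR 10111 = 01000
  pos 3: 10001 XOR 10111 = 00110
  pos 5: 11000 XOR 10111 = 01111
  pos 6: 11110 XOR 10111 = 01001
  pos 7: 10011 XOR 10111 = 00100
  pos 9: 10000 XOR 10111 = 00111
  pos 11: 11100 XOR 10111 = 01011
Remainder (last 4 bits) = 1011. This is the CRC / FCS.

1011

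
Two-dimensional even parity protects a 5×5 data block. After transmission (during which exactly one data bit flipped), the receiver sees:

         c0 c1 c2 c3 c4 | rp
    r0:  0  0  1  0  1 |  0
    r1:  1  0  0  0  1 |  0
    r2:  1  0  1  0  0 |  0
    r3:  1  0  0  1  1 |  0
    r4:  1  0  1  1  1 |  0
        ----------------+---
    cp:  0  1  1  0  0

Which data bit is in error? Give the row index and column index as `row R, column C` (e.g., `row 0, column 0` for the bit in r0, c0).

row 3, column 1

Recompute each row's even parity and compare to rp:
  r0: data parity 0, sent rp 0 → ok
  r1: data parity 0, sent rp 0 → ok
  r2: data parity 0, sent rp 0 → ok
  r3: data parity 1, sent rp 0 → mismatch
  r4: data parity 0, sent rp 0 → ok
Recompute each column's even parity and compare to cp:
  c0: data parity 0, sent cp 0 → ok
  c1: data parity 0, sent cp 1 → mismatch
  c2: data parity 1, sent cp 1 → ok
  c3: data parity 0, sent cp 0 → ok
  c4: data parity 0, sent cp 0 → ok
Exactly one row (r3) and one column (c1) fail → the flipped bit is at their intersection.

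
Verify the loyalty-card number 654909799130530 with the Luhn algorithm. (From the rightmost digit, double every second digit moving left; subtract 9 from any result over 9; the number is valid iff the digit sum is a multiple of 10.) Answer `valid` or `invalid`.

From the right, keep odd positions and double even positions (subtract 9 from any doubled value over 9):
  doubled (positions 2,4,...): 6 0 2 9 9 9 1 → sum 36
  kept (positions 1,3,...): 0 5 3 9 7 0 4 6 → sum 34
Total = 70.
70 mod 10 = 0, so the number is valid.

valid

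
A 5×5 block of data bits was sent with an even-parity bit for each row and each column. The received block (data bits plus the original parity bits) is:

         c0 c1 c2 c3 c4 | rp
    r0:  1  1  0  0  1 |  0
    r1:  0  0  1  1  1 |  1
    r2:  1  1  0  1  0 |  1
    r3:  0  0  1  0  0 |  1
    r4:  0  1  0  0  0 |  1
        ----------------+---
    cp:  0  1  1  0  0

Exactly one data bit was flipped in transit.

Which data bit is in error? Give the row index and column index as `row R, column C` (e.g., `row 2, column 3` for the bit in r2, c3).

Recompute each row's even parity and compare to rp:
  r0: data parity 1, sent rp 0 → mismatch
  r1: data parity 1, sent rp 1 → ok
  r2: data parity 1, sent rp 1 → ok
  r3: data parity 1, sent rp 1 → ok
  r4: data parity 1, sent rp 1 → ok
Recompute each column's even parity and compare to cp:
  c0: data parity 0, sent cp 0 → ok
  c1: data parity 1, sent cp 1 → ok
  c2: data parity 0, sent cp 1 → mismatch
  c3: data parity 0, sent cp 0 → ok
  c4: data parity 0, sent cp 0 → ok
Exactly one row (r0) and one column (c2) fail → the flipped bit is at their intersection.

row 0, column 2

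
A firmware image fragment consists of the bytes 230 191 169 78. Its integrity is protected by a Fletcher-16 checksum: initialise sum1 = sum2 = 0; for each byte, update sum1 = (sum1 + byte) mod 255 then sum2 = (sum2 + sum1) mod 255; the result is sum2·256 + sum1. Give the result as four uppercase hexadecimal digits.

Running sums (mod 255):
  after byte 0 (230): sum1=230, sum2=230
  after byte 1 (191): sum1=166, sum2=141
  after byte 2 (169): sum1=80, sum2=221
  after byte 3 (78): sum1=158, sum2=124
Checksum = sum2·256 + sum1 = 124·256 + 158 = 31902 = 0x7C9E.

7C9E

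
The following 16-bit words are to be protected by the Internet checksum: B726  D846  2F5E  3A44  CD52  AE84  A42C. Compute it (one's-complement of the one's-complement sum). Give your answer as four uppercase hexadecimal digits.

E6EB

One's-complement addition (fold any carry out of bit 15 back into bit 0):
  0xB726 + 0xD846 = 0x18F6C → wrap carry → 0x8F6D
  0x8F6D + 0x2F5E = 0x0BECB
  0xBECB + 0x3A44 = 0x0F90F
  0xF90F + 0xCD52 = 0x1C661 → wrap carry → 0xC662
  0xC662 + 0xAE84 = 0x174E6 → wrap carry → 0x74E7
  0x74E7 + 0xA42C = 0x11913 → wrap carry → 0x1914
One's-complement sum = 0x1914.
Checksum = ~0x1914 & 0xFFFF = 0xE6EB.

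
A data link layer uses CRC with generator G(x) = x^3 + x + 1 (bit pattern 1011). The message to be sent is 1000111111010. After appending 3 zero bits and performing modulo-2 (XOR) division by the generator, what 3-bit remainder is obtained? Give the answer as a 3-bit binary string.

011

Append 3 zeros: 1000111111010000. Divide by 1011 (XOR where the leading bit is 1):
  pos 0: 1000 XOR 1011 = 0011
  pos 2: 1111 XOR 1011 = 0100
  pos 3: 1001 XOR 1011 = 0010
  pos 5: 1011 XOR 1011 = 0000
  pos 9: 1010 XOR 1011 = 0001
  pos 12: 1000 XOR 1011 = 0011
Remainder (last 3 bits) = 011. This is the CRC / FCS.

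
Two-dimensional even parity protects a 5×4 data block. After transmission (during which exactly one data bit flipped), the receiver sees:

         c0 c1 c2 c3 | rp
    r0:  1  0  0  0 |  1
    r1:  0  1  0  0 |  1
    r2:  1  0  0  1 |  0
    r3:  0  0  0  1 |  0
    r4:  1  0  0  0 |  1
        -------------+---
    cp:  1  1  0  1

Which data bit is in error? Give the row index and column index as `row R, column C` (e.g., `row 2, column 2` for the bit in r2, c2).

row 3, column 3

Recompute each row's even parity and compare to rp:
  r0: data parity 1, sent rp 1 → ok
  r1: data parity 1, sent rp 1 → ok
  r2: data parity 0, sent rp 0 → ok
  r3: data parity 1, sent rp 0 → mismatch
  r4: data parity 1, sent rp 1 → ok
Recompute each column's even parity and compare to cp:
  c0: data parity 1, sent cp 1 → ok
  c1: data parity 1, sent cp 1 → ok
  c2: data parity 0, sent cp 0 → ok
  c3: data parity 0, sent cp 1 → mismatch
Exactly one row (r3) and one column (c3) fail → the flipped bit is at their intersection.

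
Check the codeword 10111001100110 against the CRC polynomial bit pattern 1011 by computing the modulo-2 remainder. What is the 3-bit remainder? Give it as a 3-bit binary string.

Modulo-2 division of 10111001100110 by 1011:
  pos 0: 1011 XOR 1011 = 0000
  pos 4: 1001 XOR 1011 = 0010
  pos 6: 1010 XOR 1011 = 0001
  pos 9: 1011 XOR 1011 = 0000
Remainder = 000 (zero — the frame passes the CRC check).

000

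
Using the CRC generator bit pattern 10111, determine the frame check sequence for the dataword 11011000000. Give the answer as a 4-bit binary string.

0101

Append 4 zeros: 110110000000000. Divide by 10111 (XOR where the leading bit is 1):
  pos 0: 11011 XOR 10111 = 01100
  pos 1: 11000 XOR 10111 = 01111
  pos 2: 11110 XOR 10111 = 01001
  pos 3: 10010 XOR 10111 = 00101
  pos 5: 10100 XOR 10111 = 00011
  pos 8: 11000 XOR 10111 = 01111
  pos 9: 11110 XOR 10111 = 01001
  pos 10: 10010 XOR 10111 = 00101
Remainder (last 4 bits) = 0101. This is the CRC / FCS.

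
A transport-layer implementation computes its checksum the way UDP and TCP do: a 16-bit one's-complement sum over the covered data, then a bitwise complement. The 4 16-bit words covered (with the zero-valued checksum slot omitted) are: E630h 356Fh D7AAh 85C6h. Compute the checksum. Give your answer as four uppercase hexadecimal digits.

One's-complement addition (fold any carry out of bit 15 back into bit 0):
  0xE630 + 0x356F = 0x11B9F → wrap carry → 0x1BA0
  0x1BA0 + 0xD7AA = 0x0F34A
  0xF34A + 0x85C6 = 0x17910 → wrap carry → 0x7911
One's-complement sum = 0x7911.
Checksum = ~0x7911 & 0xFFFF = 0x86EE.

86EE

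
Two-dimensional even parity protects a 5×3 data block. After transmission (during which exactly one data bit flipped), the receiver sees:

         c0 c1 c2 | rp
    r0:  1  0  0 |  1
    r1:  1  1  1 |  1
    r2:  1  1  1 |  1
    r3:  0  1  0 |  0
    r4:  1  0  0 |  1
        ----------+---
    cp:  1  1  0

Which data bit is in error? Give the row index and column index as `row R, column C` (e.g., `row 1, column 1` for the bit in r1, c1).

row 3, column 0

Recompute each row's even parity and compare to rp:
  r0: data parity 1, sent rp 1 → ok
  r1: data parity 1, sent rp 1 → ok
  r2: data parity 1, sent rp 1 → ok
  r3: data parity 1, sent rp 0 → mismatch
  r4: data parity 1, sent rp 1 → ok
Recompute each column's even parity and compare to cp:
  c0: data parity 0, sent cp 1 → mismatch
  c1: data parity 1, sent cp 1 → ok
  c2: data parity 0, sent cp 0 → ok
Exactly one row (r3) and one column (c0) fail → the flipped bit is at their intersection.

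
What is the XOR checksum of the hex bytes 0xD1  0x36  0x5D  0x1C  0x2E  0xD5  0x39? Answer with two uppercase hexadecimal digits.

XOR the bytes together:
  start with 0xD1
  0xD1 ⊕ 0x36 = 0xE7
  0xE7 ⊕ 0x5D = 0xBA
  0xBA ⊕ 0x1C = 0xA6
  0xA6 ⊕ 0x2E = 0x88
  0x88 ⊕ 0xD5 = 0x5D
  0x5D ⊕ 0x39 = 0x64

64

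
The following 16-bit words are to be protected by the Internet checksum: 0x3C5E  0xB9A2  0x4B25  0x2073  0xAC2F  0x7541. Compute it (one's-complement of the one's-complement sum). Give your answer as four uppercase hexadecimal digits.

One's-complement addition (fold any carry out of bit 15 back into bit 0):
  0x3C5E + 0xB9A2 = 0x0F600
  0xF600 + 0x4B25 = 0x14125 → wrap carry → 0x4126
  0x4126 + 0x2073 = 0x06199
  0x6199 + 0xAC2F = 0x10DC8 → wrap carry → 0x0DC9
  0x0DC9 + 0x7541 = 0x0830A
One's-complement sum = 0x830A.
Checksum = ~0x830A & 0xFFFF = 0x7CF5.

7CF5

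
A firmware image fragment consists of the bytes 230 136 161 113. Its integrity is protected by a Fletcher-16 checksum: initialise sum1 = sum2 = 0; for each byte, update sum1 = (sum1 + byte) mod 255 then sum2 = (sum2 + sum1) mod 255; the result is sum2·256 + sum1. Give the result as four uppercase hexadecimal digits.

Running sums (mod 255):
  after byte 0 (230): sum1=230, sum2=230
  after byte 1 (136): sum1=111, sum2=86
  after byte 2 (161): sum1=17, sum2=103
  after byte 3 (113): sum1=130, sum2=233
Checksum = sum2·256 + sum1 = 233·256 + 130 = 59778 = 0xE982.

E982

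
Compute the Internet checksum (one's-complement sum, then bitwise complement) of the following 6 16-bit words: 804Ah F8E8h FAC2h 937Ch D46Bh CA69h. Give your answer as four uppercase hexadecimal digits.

59B7

One's-complement addition (fold any carry out of bit 15 back into bit 0):
  0x804A + 0xF8E8 = 0x17932 → wrap carry → 0x7933
  0x7933 + 0xFAC2 = 0x173F5 → wrap carry → 0x73F6
  0x73F6 + 0x937C = 0x10772 → wrap carry → 0x0773
  0x0773 + 0xD46B = 0x0DBDE
  0xDBDE + 0xCA69 = 0x1A647 → wrap carry → 0xA648
One's-complement sum = 0xA648.
Checksum = ~0xA648 & 0xFFFF = 0x59B7.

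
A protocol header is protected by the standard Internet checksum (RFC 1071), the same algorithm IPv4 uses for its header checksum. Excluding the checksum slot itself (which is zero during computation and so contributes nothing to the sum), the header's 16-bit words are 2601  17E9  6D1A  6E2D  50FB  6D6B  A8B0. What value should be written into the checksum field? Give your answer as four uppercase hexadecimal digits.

7FB6

One's-complement addition (fold any carry out of bit 15 back into bit 0):
  0x2601 + 0x17E9 = 0x03DEA
  0x3DEA + 0x6D1A = 0x0AB04
  0xAB04 + 0x6E2D = 0x11931 → wrap carry → 0x1932
  0x1932 + 0x50FB = 0x06A2D
  0x6A2D + 0x6D6B = 0x0D798
  0xD798 + 0xA8B0 = 0x18048 → wrap carry → 0x8049
One's-complement sum = 0x8049.
Checksum = ~0x8049 & 0xFFFF = 0x7FB6.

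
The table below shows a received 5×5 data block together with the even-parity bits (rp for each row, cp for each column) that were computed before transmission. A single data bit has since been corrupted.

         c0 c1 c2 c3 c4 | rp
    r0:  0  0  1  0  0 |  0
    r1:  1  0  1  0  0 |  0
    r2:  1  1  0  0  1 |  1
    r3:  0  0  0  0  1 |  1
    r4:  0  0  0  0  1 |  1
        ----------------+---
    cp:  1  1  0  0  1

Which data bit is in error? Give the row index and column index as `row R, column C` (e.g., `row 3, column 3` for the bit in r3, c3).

row 0, column 0

Recompute each row's even parity and compare to rp:
  r0: data parity 1, sent rp 0 → mismatch
  r1: data parity 0, sent rp 0 → ok
  r2: data parity 1, sent rp 1 → ok
  r3: data parity 1, sent rp 1 → ok
  r4: data parity 1, sent rp 1 → ok
Recompute each column's even parity and compare to cp:
  c0: data parity 0, sent cp 1 → mismatch
  c1: data parity 1, sent cp 1 → ok
  c2: data parity 0, sent cp 0 → ok
  c3: data parity 0, sent cp 0 → ok
  c4: data parity 1, sent cp 1 → ok
Exactly one row (r0) and one column (c0) fail → the flipped bit is at their intersection.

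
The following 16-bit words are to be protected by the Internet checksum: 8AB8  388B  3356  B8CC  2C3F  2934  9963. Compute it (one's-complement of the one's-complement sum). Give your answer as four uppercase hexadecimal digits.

61C2

One's-complement addition (fold any carry out of bit 15 back into bit 0):
  0x8AB8 + 0x388B = 0x0C343
  0xC343 + 0x3356 = 0x0F699
  0xF699 + 0xB8CC = 0x1AF65 → wrap carry → 0xAF66
  0xAF66 + 0x2C3F = 0x0DBA5
  0xDBA5 + 0x2934 = 0x104D9 → wrap carry → 0x04DA
  0x04DA + 0x9963 = 0x09E3D
One's-complement sum = 0x9E3D.
Checksum = ~0x9E3D & 0xFFFF = 0x61C2.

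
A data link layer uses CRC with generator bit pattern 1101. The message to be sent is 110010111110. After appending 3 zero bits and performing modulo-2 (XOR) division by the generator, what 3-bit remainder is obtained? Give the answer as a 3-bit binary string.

Append 3 zeros: 110010111110000. Divide by 1101 (XOR where the leading bit is 1):
  pos 0: 1100 XOR 1101 = 0001
  pos 3: 1101 XOR 1101 = 0000
  pos 7: 1111 XOR 1101 = 0010
  pos 9: 1000 XOR 1101 = 0101
  pos 10: 1010 XOR 1101 = 0111
  pos 11: 1110 XOR 1101 = 0011
Remainder (last 3 bits) = 011. This is the CRC / FCS.

011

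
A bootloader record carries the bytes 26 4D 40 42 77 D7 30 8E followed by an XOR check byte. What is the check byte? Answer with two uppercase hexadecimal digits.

77

XOR the bytes together:
  start with 0x26
  0x26 ⊕ 0x4D = 0x6B
  0x6B ⊕ 0x40 = 0x2B
  0x2B ⊕ 0x42 = 0x69
  0x69 ⊕ 0x77 = 0x1E
  0x1E ⊕ 0xD7 = 0xC9
  0xC9 ⊕ 0x30 = 0xF9
  0xF9 ⊕ 0x8E = 0x77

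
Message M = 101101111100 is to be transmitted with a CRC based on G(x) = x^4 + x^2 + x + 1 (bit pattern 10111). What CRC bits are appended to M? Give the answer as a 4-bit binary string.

0011

Append 4 zeros: 1011011111000000. Divide by 10111 (XOR where the leading bit is 1):
  pos 0: 10110 XOR 10111 = 00001
  pos 4: 11111 XOR 10111 = 01000
  pos 5: 10001 XOR 10111 = 00110
  pos 7: 11000 XOR 10111 = 01111
  pos 8: 11110 XOR 10111 = 01001
  pos 9: 10010 XOR 10111 = 00101
  pos 11: 10100 XOR 10111 = 00011
Remainder (last 4 bits) = 0011. This is the CRC / FCS.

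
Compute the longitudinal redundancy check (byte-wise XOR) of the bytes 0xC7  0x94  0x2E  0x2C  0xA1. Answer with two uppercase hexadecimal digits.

F0

XOR the bytes together:
  start with 0xC7
  0xC7 ⊕ 0x94 = 0x53
  0x53 ⊕ 0x2E = 0x7D
  0x7D ⊕ 0x2C = 0x51
  0x51 ⊕ 0xA1 = 0xF0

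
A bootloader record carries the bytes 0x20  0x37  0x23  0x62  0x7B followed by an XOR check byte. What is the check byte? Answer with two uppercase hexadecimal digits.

2D

XOR the bytes together:
  start with 0x20
  0x20 ⊕ 0x37 = 0x17
  0x17 ⊕ 0x23 = 0x34
  0x34 ⊕ 0x62 = 0x56
  0x56 ⊕ 0x7B = 0x2D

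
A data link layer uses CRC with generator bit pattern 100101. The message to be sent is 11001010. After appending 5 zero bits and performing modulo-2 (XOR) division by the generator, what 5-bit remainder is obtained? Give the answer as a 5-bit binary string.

01110

Append 5 zeros: 1100101000000. Divide by 100101 (XOR where the leading bit is 1):
  pos 0: 110010 XOR 100101 = 010111
  pos 1: 101111 XOR 100101 = 001010
  pos 3: 101000 XOR 100101 = 001101
  pos 5: 110100 XOR 100101 = 010001
  pos 6: 100010 XOR 100101 = 000111
Remainder (last 5 bits) = 01110. This is the CRC / FCS.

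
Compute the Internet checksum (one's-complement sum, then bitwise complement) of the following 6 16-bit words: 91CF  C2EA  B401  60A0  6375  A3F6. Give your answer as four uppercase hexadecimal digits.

8F37

One's-complement addition (fold any carry out of bit 15 back into bit 0):
  0x91CF + 0xC2EA = 0x154B9 → wrap carry → 0x54BA
  0x54BA + 0xB401 = 0x108BB → wrap carry → 0x08BC
  0x08BC + 0x60A0 = 0x0695C
  0x695C + 0x6375 = 0x0CCD1
  0xCCD1 + 0xA3F6 = 0x170C7 → wrap carry → 0x70C8
One's-complement sum = 0x70C8.
Checksum = ~0x70C8 & 0xFFFF = 0x8F37.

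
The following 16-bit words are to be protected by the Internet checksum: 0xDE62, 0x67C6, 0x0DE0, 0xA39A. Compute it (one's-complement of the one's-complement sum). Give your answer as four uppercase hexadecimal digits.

One's-complement addition (fold any carry out of bit 15 back into bit 0):
  0xDE62 + 0x67C6 = 0x14628 → wrap carry → 0x4629
  0x4629 + 0x0DE0 = 0x05409
  0x5409 + 0xA39A = 0x0F7A3
One's-complement sum = 0xF7A3.
Checksum = ~0xF7A3 & 0xFFFF = 0x085C.

085C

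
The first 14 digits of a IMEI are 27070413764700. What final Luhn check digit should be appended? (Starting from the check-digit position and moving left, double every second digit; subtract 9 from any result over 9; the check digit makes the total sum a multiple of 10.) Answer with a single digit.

4

Partial digits right→left: 0 0 7 4 6 7 3 1 4 0 7 0 7 2
Double every second digit counting from the check-digit position (so the 1st, 3rd, 5th, ... of the partial from the right).
  doubled (with −9 where >9): 0 5 3 6 8 5 5 → sum 32
  kept as-is: 0 4 7 1 0 0 2 → sum 14
Total = 32 + 14 = 46.
Check digit = (10 − (46 mod 10)) mod 10 = 4.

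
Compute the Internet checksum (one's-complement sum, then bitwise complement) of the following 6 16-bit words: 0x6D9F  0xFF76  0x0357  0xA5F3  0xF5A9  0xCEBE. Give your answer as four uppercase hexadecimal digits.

One's-complement addition (fold any carry out of bit 15 back into bit 0):
  0x6D9F + 0xFF76 = 0x16D15 → wrap carry → 0x6D16
  0x6D16 + 0x0357 = 0x0706D
  0x706D + 0xA5F3 = 0x11660 → wrap carry → 0x1661
  0x1661 + 0xF5A9 = 0x10C0A → wrap carry → 0x0C0B
  0x0C0B + 0xCEBE = 0x0DAC9
One's-complement sum = 0xDAC9.
Checksum = ~0xDAC9 & 0xFFFF = 0x2536.

2536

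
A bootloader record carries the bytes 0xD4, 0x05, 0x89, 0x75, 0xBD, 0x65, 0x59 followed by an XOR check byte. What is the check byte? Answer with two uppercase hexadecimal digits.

AC

XOR the bytes together:
  start with 0xD4
  0xD4 ⊕ 0x05 = 0xD1
  0xD1 ⊕ 0x89 = 0x58
  0x58 ⊕ 0x75 = 0x2D
  0x2D ⊕ 0xBD = 0x90
  0x90 ⊕ 0x65 = 0xF5
  0xF5 ⊕ 0x59 = 0xAC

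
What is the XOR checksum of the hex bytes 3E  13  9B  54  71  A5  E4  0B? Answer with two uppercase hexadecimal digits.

XOR the bytes together:
  start with 0x3E
  0x3E ⊕ 0x13 = 0x2D
  0x2D ⊕ 0x9B = 0xB6
  0xB6 ⊕ 0x54 = 0xE2
  0xE2 ⊕ 0x71 = 0x93
  0x93 ⊕ 0xA5 = 0x36
  0x36 ⊕ 0xE4 = 0xD2
  0xD2 ⊕ 0x0B = 0xD9

D9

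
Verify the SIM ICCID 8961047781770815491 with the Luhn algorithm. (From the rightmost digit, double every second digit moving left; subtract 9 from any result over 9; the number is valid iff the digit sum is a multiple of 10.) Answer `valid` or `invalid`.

From the right, keep odd positions and double even positions (subtract 9 from any doubled value over 9):
  doubled (positions 2,4,...): 9 1 7 5 2 5 8 2 9 → sum 48
  kept (positions 1,3,...): 1 4 1 0 7 8 7 0 6 8 → sum 42
Total = 90.
90 mod 10 = 0, so the number is valid.

valid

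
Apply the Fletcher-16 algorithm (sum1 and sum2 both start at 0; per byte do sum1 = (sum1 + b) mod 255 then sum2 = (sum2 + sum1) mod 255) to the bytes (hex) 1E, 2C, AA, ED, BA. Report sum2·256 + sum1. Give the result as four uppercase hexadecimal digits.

Running sums (mod 255):
  after byte 0 (1E): sum1=30, sum2=30
  after byte 1 (2C): sum1=74, sum2=104
  after byte 2 (AA): sum1=244, sum2=93
  after byte 3 (ED): sum1=226, sum2=64
  after byte 4 (BA): sum1=157, sum2=221
Checksum = sum2·256 + sum1 = 221·256 + 157 = 56733 = 0xDD9D.

DD9D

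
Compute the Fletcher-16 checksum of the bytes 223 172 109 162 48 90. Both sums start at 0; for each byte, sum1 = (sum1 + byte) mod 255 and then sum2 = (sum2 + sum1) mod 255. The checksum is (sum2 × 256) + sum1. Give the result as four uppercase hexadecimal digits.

Running sums (mod 255):
  after byte 0 (223): sum1=223, sum2=223
  after byte 1 (172): sum1=140, sum2=108
  after byte 2 (109): sum1=249, sum2=102
  after byte 3 (162): sum1=156, sum2=3
  after byte 4 (48): sum1=204, sum2=207
  after byte 5 (90): sum1=39, sum2=246
Checksum = sum2·256 + sum1 = 246·256 + 39 = 63015 = 0xF627.

F627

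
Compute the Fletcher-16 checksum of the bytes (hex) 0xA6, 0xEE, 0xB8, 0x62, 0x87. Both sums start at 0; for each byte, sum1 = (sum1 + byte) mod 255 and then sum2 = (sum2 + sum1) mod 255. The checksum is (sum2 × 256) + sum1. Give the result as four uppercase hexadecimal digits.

Running sums (mod 255):
  after byte 0 (0xA6): sum1=166, sum2=166
  after byte 1 (0xEE): sum1=149, sum2=60
  after byte 2 (0xB8): sum1=78, sum2=138
  after byte 3 (0x62): sum1=176, sum2=59
  after byte 4 (0x87): sum1=56, sum2=115
Checksum = sum2·256 + sum1 = 115·256 + 56 = 29496 = 0x7338.

7338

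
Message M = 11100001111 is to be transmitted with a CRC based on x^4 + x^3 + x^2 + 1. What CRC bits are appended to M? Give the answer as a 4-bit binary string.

1101

Append 4 zeros: 111000011110000. Divide by 11101 (XOR where the leading bit is 1):
  pos 0: 11100 XOR 11101 = 00001
  pos 4: 10011 XOR 11101 = 01110
  pos 5: 11101 XOR 11101 = 00000
  pos 10: 10000 XOR 11101 = 01101
Remainder (last 4 bits) = 1101. This is the CRC / FCS.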